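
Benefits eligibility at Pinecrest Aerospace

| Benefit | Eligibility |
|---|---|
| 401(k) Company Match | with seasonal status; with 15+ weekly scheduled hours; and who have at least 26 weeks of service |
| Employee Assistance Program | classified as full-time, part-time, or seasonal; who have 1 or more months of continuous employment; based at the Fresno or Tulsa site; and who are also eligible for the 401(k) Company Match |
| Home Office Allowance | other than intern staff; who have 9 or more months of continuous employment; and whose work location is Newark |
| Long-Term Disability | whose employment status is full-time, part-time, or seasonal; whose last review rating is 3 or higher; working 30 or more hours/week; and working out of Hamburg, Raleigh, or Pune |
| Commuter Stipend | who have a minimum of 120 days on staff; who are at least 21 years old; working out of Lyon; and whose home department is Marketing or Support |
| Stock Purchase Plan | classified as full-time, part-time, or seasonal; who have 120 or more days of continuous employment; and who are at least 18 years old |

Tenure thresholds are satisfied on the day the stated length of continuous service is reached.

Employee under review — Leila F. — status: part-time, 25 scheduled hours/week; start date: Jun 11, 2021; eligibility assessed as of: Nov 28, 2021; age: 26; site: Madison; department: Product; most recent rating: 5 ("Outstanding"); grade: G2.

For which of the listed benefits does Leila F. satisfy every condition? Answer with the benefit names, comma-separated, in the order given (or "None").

Service from Jun 11, 2021 to Nov 28, 2021: 170 days.
401(k) Company Match — status part-time ✗ (requires seasonal) → not eligible.
Employee Assistance Program — status part-time ✓; service 170 days ≥ 1 month (≈30 days) ✓; site Madison ✗ (not Fresno or Tulsa) → not eligible.
Home Office Allowance — status part-time ✓ (not excluded); service 170 days < 9 months (≈270 days) ✗ → not eligible.
Long-Term Disability — status part-time ✓; rating 5 ≥ 3 ✓; 25 hrs/wk < 30 ✗ → not eligible.
Commuter Stipend — service 170 days ≥ 120 days ✓; age 26 ≥ 21 ✓; site Madison ✗ (not Lyon) → not eligible.
Stock Purchase Plan — status part-time ✓; service 170 days ≥ 120 days ✓; age 26 ≥ 18 ✓ → eligible.

Stock Purchase Plan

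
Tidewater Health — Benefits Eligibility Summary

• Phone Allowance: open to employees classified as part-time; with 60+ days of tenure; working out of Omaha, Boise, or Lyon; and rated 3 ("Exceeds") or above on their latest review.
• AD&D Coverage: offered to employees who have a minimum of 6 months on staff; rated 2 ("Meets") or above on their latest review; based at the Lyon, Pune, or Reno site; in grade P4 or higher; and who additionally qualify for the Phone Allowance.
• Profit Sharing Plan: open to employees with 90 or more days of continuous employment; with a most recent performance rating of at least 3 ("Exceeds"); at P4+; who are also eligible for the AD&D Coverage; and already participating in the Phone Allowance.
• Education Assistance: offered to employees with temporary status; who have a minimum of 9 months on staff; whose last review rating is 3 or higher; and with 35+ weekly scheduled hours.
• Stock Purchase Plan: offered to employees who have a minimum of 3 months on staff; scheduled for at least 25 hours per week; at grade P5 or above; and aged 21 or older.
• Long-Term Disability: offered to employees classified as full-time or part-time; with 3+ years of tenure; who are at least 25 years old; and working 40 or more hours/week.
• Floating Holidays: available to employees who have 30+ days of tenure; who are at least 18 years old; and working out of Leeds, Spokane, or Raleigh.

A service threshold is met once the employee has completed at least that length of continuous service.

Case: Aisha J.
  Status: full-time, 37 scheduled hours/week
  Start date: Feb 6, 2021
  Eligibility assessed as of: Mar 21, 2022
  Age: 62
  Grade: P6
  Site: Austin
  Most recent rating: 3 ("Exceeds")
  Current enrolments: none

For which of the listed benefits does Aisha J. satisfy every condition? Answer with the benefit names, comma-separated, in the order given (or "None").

Service from Feb 6, 2021 to Mar 21, 2022: 408 days.
Phone Allowance — status full-time ✗ (requires part-time) → not eligible.
AD&D Coverage — service 408 days ≥ 6 months (≈180 days) ✓; rating 3 ≥ 2 ✓; site Austin ✗ (not Lyon, Pune, or Reno) → not eligible.
Profit Sharing Plan — service 408 days ≥ 90 days ✓; rating 3 ≥ 3 ✓; grade P6 ≥ P4 ✓; not eligible for AD&D Coverage ✗ → not eligible.
Education Assistance — status full-time ✗ (requires temporary) → not eligible.
Stock Purchase Plan — service 408 days ≥ 3 months (≈90 days) ✓; 37 hrs/wk ≥ 25 ✓; grade P6 ≥ P5 ✓; age 62 ≥ 21 ✓ → eligible.
Long-Term Disability — status full-time ✓; service 408 days < 3 years (≈1095 days) ✗ → not eligible.
Floating Holidays — service 408 days ≥ 30 days ✓; age 62 ≥ 18 ✓; site Austin ✗ (not Leeds, Spokane, or Raleigh) → not eligible.

Stock Purchase Plan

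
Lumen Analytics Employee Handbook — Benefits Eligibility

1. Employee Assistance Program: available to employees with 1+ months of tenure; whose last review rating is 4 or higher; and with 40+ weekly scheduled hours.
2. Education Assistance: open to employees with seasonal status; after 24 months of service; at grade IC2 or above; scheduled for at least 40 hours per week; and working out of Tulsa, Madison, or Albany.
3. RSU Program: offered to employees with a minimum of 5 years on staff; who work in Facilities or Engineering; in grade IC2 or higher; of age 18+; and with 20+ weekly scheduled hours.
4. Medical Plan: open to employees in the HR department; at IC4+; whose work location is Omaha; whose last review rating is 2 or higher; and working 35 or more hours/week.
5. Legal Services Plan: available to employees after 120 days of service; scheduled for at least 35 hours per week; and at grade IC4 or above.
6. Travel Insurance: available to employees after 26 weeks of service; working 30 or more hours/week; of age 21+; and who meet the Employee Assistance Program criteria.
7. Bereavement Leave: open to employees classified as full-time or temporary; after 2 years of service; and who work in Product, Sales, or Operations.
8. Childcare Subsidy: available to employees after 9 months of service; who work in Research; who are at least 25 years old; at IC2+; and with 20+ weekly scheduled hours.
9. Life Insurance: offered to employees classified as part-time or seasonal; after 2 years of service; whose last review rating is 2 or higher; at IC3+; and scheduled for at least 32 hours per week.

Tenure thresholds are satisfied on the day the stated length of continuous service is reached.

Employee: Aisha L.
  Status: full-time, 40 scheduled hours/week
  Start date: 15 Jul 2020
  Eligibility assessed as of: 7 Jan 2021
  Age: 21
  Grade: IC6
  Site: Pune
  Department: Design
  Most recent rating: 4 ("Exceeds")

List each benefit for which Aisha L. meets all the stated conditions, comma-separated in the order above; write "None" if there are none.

Service from 15 Jul 2020 to 7 Jan 2021: 176 days.
Employee Assistance Program — service 176 days ≥ 1 month (≈30 days) ✓; rating 4 ≥ 4 ✓; 40 hrs/wk ≥ 40 ✓ → eligible.
Education Assistance — status full-time ✗ (requires seasonal) → not eligible.
RSU Program — service 176 days < 5 years (≈1825 days) ✗ → not eligible.
Medical Plan — dept Design ✗ → not eligible.
Legal Services Plan — service 176 days ≥ 120 days ✓; 40 hrs/wk ≥ 35 ✓; grade IC6 ≥ IC4 ✓ → eligible.
Travel Insurance — service 176 days < 26 weeks (≈182 days) ✗ → not eligible.
Bereavement Leave — status full-time ✓; service 176 days < 2 years (≈730 days) ✗ → not eligible.
Childcare Subsidy — service 176 days < 9 months (≈270 days) ✗ → not eligible.
Life Insurance — status full-time ✗ (requires part-time or seasonal) → not eligible.

Employee Assistance Program, Legal Services Plan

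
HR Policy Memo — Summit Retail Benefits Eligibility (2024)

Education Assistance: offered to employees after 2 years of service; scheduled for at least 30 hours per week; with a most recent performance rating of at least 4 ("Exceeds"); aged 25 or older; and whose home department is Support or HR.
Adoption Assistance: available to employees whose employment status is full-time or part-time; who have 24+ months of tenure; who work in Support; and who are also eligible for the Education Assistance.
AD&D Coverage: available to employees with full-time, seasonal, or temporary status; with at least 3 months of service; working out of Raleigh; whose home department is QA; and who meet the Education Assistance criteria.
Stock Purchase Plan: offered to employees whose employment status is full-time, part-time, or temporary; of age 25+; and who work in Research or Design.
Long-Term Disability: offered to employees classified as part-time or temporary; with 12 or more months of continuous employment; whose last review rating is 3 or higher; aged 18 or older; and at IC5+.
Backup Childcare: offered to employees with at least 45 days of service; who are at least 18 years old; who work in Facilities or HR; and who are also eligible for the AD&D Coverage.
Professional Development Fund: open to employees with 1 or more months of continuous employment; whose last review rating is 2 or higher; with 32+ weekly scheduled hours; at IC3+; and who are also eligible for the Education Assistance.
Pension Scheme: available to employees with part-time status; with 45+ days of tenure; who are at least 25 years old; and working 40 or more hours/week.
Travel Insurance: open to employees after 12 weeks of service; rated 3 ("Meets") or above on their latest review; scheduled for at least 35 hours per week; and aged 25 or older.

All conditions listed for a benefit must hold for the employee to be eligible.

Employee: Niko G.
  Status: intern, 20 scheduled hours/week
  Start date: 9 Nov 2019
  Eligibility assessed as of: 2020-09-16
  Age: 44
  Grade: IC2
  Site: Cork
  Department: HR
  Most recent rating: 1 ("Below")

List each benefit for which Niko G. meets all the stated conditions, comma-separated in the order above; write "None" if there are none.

Service from 9 Nov 2019 to 2020-09-16: 312 days.
Education Assistance — service 312 days < 2 years (≈730 days) ✗ → not eligible.
Adoption Assistance — status intern ✗ (requires full-time or part-time) → not eligible.
AD&D Coverage — status intern ✗ (requires full-time, seasonal, or temporary) → not eligible.
Stock Purchase Plan — status intern ✗ (requires full-time, part-time, or temporary) → not eligible.
Long-Term Disability — status intern ✗ (requires part-time or temporary) → not eligible.
Backup Childcare — service 312 days ≥ 45 days ✓; age 44 ≥ 18 ✓; dept HR ✓; not eligible for AD&D Coverage ✗ → not eligible.
Professional Development Fund — service 312 days ≥ 1 month (≈30 days) ✓; rating 1 < 2 ✗ → not eligible.
Pension Scheme — status intern ✗ (requires part-time) → not eligible.
Travel Insurance — service 312 days ≥ 12 weeks (≈84 days) ✓; rating 1 < 3 ✗ → not eligible.

None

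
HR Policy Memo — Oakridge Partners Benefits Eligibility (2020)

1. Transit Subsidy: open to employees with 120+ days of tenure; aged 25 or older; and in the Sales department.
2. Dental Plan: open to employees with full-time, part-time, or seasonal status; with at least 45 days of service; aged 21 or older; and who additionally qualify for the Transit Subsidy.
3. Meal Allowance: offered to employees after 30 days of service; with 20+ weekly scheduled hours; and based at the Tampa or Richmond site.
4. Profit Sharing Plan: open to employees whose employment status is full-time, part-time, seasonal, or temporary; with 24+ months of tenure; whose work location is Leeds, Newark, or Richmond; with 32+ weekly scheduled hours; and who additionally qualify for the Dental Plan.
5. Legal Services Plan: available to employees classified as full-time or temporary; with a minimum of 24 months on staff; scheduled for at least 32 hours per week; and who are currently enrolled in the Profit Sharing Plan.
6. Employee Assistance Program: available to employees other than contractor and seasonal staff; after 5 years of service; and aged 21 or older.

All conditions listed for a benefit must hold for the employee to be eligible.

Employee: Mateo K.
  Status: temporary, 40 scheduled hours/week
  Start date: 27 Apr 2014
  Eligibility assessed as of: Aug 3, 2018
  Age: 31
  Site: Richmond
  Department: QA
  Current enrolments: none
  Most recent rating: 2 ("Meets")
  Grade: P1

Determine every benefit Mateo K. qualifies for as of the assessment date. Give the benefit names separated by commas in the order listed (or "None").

Meal Allowance

Service from 27 Apr 2014 to Aug 3, 2018: 1559 days.
Transit Subsidy — service 1559 days ≥ 120 days ✓; age 31 ≥ 25 ✓; dept QA ✗ → not eligible.
Dental Plan — status temporary ✗ (requires full-time, part-time, or seasonal) → not eligible.
Meal Allowance — service 1559 days ≥ 30 days ✓; 40 hrs/wk ≥ 20 ✓; site Richmond ✓ → eligible.
Profit Sharing Plan — status temporary ✓; service 1559 days ≥ 24 months (≈720 days) ✓; site Richmond ✓; 40 hrs/wk ≥ 32 ✓; not eligible for Dental Plan ✗ → not eligible.
Legal Services Plan — status temporary ✓; service 1559 days ≥ 24 months (≈720 days) ✓; 40 hrs/wk ≥ 32 ✓; not enrolled in Profit Sharing Plan ✗ → not eligible.
Employee Assistance Program — status temporary ✓ (not excluded); service 1559 days < 5 years (≈1825 days) ✗ → not eligible.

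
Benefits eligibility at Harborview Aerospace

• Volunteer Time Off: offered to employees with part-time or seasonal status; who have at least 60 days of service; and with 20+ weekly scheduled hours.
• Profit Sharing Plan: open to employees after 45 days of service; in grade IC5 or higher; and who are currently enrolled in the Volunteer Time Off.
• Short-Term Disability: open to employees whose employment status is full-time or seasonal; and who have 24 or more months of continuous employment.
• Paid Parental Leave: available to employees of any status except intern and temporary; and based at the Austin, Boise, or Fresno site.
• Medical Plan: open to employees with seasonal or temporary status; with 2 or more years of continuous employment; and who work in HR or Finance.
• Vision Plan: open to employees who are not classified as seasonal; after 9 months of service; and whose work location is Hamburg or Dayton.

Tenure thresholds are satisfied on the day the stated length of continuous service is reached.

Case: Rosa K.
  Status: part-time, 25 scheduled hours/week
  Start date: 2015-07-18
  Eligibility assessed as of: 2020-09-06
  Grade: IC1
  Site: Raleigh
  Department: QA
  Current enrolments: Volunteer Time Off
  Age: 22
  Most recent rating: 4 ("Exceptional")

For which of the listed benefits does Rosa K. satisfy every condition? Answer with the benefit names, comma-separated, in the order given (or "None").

Volunteer Time Off

Service from 2015-07-18 to 2020-09-06: 1877 days.
Volunteer Time Off — status part-time ✓; service 1877 days ≥ 60 days ✓; 25 hrs/wk ≥ 20 ✓ → eligible.
Profit Sharing Plan — service 1877 days ≥ 45 days ✓; grade IC1 < IC5 ✗ → not eligible.
Short-Term Disability — status part-time ✗ (requires full-time or seasonal) → not eligible.
Paid Parental Leave — status part-time ✓ (not excluded); site Raleigh ✗ (not Austin, Boise, or Fresno) → not eligible.
Medical Plan — status part-time ✗ (requires seasonal or temporary) → not eligible.
Vision Plan — status part-time ✓ (not excluded); service 1877 days ≥ 9 months (≈270 days) ✓; site Raleigh ✗ (not Hamburg or Dayton) → not eligible.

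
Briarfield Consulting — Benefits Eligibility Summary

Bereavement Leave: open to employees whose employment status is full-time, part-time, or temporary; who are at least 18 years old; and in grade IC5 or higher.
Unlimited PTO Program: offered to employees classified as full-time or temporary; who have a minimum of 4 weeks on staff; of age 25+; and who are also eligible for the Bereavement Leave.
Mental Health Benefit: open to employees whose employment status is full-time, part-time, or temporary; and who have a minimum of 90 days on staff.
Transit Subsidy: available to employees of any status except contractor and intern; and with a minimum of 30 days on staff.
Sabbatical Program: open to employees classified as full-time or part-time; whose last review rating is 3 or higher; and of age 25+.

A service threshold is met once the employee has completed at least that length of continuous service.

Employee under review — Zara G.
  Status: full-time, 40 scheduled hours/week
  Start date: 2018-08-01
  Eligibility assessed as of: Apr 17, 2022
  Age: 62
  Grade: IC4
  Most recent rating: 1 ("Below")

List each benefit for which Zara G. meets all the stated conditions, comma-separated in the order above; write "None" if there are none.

Service from 2018-08-01 to Apr 17, 2022: 1355 days.
Bereavement Leave — status full-time ✓; age 62 ≥ 18 ✓; grade IC4 < IC5 ✗ → not eligible.
Unlimited PTO Program — status full-time ✓; service 1355 days ≥ 4 weeks (≈28 days) ✓; age 62 ≥ 25 ✓; not eligible for Bereavement Leave ✗ → not eligible.
Mental Health Benefit — status full-time ✓; service 1355 days ≥ 90 days ✓ → eligible.
Transit Subsidy — status full-time ✓ (not excluded); service 1355 days ≥ 30 days ✓ → eligible.
Sabbatical Program — status full-time ✓; rating 1 < 3 ✗ → not eligible.

Mental Health Benefit, Transit Subsidy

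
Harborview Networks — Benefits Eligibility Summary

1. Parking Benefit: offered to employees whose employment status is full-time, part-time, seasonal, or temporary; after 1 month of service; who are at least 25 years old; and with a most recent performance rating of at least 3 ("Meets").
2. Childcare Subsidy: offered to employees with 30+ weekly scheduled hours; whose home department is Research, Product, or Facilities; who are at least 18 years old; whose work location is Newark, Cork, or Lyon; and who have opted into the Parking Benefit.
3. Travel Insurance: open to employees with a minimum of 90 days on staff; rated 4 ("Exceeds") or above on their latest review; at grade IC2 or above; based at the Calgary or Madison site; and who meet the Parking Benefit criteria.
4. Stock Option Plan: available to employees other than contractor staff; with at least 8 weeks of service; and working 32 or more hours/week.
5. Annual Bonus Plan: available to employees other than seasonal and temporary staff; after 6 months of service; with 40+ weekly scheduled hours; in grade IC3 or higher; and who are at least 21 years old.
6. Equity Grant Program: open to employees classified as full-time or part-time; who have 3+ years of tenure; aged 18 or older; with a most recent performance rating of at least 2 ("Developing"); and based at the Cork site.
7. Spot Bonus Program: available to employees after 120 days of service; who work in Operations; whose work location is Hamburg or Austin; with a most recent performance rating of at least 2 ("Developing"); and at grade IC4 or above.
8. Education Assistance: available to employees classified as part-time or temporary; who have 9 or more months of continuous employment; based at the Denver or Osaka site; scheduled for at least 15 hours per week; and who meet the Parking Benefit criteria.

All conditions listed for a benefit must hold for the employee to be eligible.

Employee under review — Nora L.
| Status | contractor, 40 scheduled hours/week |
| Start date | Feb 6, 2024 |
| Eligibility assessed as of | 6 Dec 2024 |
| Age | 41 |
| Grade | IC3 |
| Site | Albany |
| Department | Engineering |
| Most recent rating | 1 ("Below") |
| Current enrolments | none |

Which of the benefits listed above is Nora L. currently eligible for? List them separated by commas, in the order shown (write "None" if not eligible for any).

Annual Bonus Plan

Service from Feb 6, 2024 to 6 Dec 2024: 304 days.
Parking Benefit — status contractor ✗ (requires full-time, part-time, seasonal, or temporary) → not eligible.
Childcare Subsidy — 40 hrs/wk ≥ 30 ✓; dept Engineering ✗ → not eligible.
Travel Insurance — service 304 days ≥ 90 days ✓; rating 1 < 4 ✗ → not eligible.
Stock Option Plan — status contractor ✗ (excluded) → not eligible.
Annual Bonus Plan — status contractor ✓ (not excluded); service 304 days ≥ 6 months (≈180 days) ✓; 40 hrs/wk ≥ 40 ✓; grade IC3 ≥ IC3 ✓; age 41 ≥ 21 ✓ → eligible.
Equity Grant Program — status contractor ✗ (requires full-time or part-time) → not eligible.
Spot Bonus Program — service 304 days ≥ 120 days ✓; dept Engineering ✗ → not eligible.
Education Assistance — status contractor ✗ (requires part-time or temporary) → not eligible.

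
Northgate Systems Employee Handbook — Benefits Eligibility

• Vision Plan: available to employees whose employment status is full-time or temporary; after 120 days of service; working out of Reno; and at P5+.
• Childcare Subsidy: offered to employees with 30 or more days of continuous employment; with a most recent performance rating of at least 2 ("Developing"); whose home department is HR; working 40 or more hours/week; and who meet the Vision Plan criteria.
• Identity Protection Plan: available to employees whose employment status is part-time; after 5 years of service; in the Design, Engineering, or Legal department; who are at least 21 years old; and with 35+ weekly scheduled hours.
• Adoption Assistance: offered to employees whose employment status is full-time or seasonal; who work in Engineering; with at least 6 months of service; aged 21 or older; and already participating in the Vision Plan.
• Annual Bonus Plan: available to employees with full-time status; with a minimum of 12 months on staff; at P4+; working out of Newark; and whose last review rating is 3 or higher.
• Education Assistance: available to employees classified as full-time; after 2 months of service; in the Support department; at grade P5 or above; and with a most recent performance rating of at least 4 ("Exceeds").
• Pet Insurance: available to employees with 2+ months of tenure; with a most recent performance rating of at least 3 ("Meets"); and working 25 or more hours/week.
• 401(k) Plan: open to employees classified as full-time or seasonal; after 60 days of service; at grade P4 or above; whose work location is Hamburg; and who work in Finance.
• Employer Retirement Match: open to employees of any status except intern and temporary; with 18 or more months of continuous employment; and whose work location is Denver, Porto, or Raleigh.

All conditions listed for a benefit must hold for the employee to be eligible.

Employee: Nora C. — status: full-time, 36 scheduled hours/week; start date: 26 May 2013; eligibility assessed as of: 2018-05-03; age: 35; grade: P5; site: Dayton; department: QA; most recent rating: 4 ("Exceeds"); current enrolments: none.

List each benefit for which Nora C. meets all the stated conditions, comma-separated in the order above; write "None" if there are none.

Service from 26 May 2013 to 2018-05-03: 1803 days.
Vision Plan — status full-time ✓; service 1803 days ≥ 120 days ✓; site Dayton ✗ (not Reno) → not eligible.
Childcare Subsidy — service 1803 days ≥ 30 days ✓; rating 4 ≥ 2 ✓; dept QA ✗ → not eligible.
Identity Protection Plan — status full-time ✗ (requires part-time) → not eligible.
Adoption Assistance — status full-time ✓; dept QA ✗ → not eligible.
Annual Bonus Plan — status full-time ✓; service 1803 days ≥ 12 months (≈360 days) ✓; grade P5 ≥ P4 ✓; site Dayton ✗ (not Newark) → not eligible.
Education Assistance — status full-time ✓; service 1803 days ≥ 2 months (≈60 days) ✓; dept QA ✗ → not eligible.
Pet Insurance — service 1803 days ≥ 2 months (≈60 days) ✓; rating 4 ≥ 3 ✓; 36 hrs/wk ≥ 25 ✓ → eligible.
401(k) Plan — status full-time ✓; service 1803 days ≥ 60 days ✓; grade P5 ≥ P4 ✓; site Dayton ✗ (not Hamburg) → not eligible.
Employer Retirement Match — status full-time ✓ (not excluded); service 1803 days ≥ 18 months (≈540 days) ✓; site Dayton ✗ (not Denver, Porto, or Raleigh) → not eligible.

Pet Insurance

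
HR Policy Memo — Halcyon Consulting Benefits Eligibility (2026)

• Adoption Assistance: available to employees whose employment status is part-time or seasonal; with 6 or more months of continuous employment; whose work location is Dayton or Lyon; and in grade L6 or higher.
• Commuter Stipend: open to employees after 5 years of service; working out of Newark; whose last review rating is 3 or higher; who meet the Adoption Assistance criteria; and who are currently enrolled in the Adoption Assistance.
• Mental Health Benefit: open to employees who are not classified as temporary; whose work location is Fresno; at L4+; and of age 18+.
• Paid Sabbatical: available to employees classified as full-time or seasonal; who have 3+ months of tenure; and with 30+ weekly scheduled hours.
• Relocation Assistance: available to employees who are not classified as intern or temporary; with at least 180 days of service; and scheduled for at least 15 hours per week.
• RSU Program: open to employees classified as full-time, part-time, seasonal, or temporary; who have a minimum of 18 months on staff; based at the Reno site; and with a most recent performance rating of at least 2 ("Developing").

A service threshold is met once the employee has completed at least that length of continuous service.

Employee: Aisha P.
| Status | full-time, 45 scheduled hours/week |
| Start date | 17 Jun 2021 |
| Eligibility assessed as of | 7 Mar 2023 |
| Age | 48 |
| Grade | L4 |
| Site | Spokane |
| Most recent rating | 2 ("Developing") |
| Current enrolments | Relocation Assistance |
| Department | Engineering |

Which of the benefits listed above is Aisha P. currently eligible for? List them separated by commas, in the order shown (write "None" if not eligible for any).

Service from 17 Jun 2021 to 7 Mar 2023: 628 days.
Adoption Assistance — status full-time ✗ (requires part-time or seasonal) → not eligible.
Commuter Stipend — service 628 days < 5 years (≈1825 days) ✗ → not eligible.
Mental Health Benefit — status full-time ✓ (not excluded); site Spokane ✗ (not Fresno) → not eligible.
Paid Sabbatical — status full-time ✓; service 628 days ≥ 3 months (≈90 days) ✓; 45 hrs/wk ≥ 30 ✓ → eligible.
Relocation Assistance — status full-time ✓ (not excluded); service 628 days ≥ 180 days ✓; 45 hrs/wk ≥ 15 ✓ → eligible.
RSU Program — status full-time ✓; service 628 days ≥ 18 months (≈540 days) ✓; site Spokane ✗ (not Reno) → not eligible.

Paid Sabbatical, Relocation Assistance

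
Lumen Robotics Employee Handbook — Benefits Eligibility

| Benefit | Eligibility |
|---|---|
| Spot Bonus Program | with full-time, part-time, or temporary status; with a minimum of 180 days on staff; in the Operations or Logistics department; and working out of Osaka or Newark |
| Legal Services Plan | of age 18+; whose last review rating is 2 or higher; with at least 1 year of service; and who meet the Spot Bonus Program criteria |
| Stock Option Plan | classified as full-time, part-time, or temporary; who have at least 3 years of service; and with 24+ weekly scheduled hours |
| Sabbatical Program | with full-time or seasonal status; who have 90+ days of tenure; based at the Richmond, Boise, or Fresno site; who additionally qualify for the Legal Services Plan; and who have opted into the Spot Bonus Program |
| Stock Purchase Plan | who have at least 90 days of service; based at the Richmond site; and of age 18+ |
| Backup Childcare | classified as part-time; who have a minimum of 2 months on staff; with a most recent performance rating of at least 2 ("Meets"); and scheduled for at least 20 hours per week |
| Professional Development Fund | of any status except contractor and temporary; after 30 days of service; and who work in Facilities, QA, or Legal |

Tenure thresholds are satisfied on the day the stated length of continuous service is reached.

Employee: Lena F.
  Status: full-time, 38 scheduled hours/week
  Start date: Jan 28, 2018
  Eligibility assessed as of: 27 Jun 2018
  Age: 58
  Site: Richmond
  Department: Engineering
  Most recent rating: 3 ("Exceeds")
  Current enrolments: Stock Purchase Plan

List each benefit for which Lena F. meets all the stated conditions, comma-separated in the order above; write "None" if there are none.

Service from Jan 28, 2018 to 27 Jun 2018: 150 days.
Spot Bonus Program — status full-time ✓; service 150 days < 180 days ✗ → not eligible.
Legal Services Plan — age 58 ≥ 18 ✓; rating 3 ≥ 2 ✓; service 150 days < 1 year (≈365 days) ✗ → not eligible.
Stock Option Plan — status full-time ✓; service 150 days < 3 years (≈1095 days) ✗ → not eligible.
Sabbatical Program — status full-time ✓; service 150 days ≥ 90 days ✓; site Richmond ✓; not eligible for Legal Services Plan ✗ → not eligible.
Stock Purchase Plan — service 150 days ≥ 90 days ✓; site Richmond ✓; age 58 ≥ 18 ✓ → eligible.
Backup Childcare — status full-time ✗ (requires part-time) → not eligible.
Professional Development Fund — status full-time ✓ (not excluded); service 150 days ≥ 30 days ✓; dept Engineering ✗ → not eligible.

Stock Purchase Plan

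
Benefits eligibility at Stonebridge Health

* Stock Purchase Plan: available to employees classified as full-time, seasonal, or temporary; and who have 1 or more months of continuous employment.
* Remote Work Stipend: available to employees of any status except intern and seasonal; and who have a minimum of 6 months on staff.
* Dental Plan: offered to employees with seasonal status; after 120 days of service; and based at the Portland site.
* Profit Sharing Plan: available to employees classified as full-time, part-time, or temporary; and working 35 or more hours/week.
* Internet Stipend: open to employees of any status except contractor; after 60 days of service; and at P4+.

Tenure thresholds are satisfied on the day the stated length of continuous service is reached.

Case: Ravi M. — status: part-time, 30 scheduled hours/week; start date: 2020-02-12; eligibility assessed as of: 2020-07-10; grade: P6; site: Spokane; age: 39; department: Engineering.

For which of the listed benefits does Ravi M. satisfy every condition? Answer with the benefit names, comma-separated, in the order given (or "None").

Internet Stipend

Service from 2020-02-12 to 2020-07-10: 149 days.
Stock Purchase Plan — status part-time ✗ (requires full-time, seasonal, or temporary) → not eligible.
Remote Work Stipend — status part-time ✓ (not excluded); service 149 days < 6 months (≈180 days) ✗ → not eligible.
Dental Plan — status part-time ✗ (requires seasonal) → not eligible.
Profit Sharing Plan — status part-time ✓; 30 hrs/wk < 35 ✗ → not eligible.
Internet Stipend — status part-time ✓ (not excluded); service 149 days ≥ 60 days ✓; grade P6 ≥ P4 ✓ → eligible.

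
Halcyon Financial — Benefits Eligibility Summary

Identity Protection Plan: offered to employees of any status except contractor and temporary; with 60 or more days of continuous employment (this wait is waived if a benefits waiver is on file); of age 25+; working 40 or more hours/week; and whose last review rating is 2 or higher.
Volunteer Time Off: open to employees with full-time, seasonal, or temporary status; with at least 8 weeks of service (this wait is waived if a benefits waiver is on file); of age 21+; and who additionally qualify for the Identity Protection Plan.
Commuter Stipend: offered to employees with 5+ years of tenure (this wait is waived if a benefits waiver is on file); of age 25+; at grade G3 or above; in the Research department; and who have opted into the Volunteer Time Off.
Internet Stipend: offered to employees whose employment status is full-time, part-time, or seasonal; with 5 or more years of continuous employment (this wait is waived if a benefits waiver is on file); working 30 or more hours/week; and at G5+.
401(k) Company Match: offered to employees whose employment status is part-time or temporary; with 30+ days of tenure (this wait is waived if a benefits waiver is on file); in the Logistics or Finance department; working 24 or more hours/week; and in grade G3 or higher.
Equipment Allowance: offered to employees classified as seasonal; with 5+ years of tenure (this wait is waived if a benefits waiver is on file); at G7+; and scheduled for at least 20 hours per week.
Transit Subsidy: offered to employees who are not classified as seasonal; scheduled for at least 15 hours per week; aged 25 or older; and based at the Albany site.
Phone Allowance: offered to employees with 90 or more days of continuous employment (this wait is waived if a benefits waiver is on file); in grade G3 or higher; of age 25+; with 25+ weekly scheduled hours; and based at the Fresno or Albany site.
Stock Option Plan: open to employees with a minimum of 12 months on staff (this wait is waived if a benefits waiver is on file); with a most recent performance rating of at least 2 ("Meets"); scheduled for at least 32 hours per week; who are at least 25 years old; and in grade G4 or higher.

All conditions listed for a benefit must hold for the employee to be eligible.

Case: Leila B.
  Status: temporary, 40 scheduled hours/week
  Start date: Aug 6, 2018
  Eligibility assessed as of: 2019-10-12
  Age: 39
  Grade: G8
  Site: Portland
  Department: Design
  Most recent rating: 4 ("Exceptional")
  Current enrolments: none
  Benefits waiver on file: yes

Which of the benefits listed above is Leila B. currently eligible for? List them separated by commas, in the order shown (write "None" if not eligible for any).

Stock Option Plan

Service from Aug 6, 2018 to 2019-10-12: 432 days.
Identity Protection Plan — status temporary ✗ (excluded) → not eligible.
Volunteer Time Off — status temporary ✓; benefits waiver on file ✓; age 39 ≥ 21 ✓; not eligible for Identity Protection Plan ✗ → not eligible.
Commuter Stipend — benefits waiver on file ✓; age 39 ≥ 25 ✓; grade G8 ≥ G3 ✓; dept Design ✗ → not eligible.
Internet Stipend — status temporary ✗ (requires full-time, part-time, or seasonal) → not eligible.
401(k) Company Match — status temporary ✓; benefits waiver on file ✓; dept Design ✗ → not eligible.
Equipment Allowance — status temporary ✗ (requires seasonal) → not eligible.
Transit Subsidy — status temporary ✓ (not excluded); 40 hrs/wk ≥ 15 ✓; age 39 ≥ 25 ✓; site Portland ✗ (not Albany) → not eligible.
Phone Allowance — benefits waiver on file ✓; grade G8 ≥ G3 ✓; age 39 ≥ 25 ✓; 40 hrs/wk ≥ 25 ✓; site Portland ✗ (not Fresno or Albany) → not eligible.
Stock Option Plan — benefits waiver on file ✓; rating 4 ≥ 2 ✓; 40 hrs/wk ≥ 32 ✓; age 39 ≥ 25 ✓; grade G8 ≥ G4 ✓ → eligible.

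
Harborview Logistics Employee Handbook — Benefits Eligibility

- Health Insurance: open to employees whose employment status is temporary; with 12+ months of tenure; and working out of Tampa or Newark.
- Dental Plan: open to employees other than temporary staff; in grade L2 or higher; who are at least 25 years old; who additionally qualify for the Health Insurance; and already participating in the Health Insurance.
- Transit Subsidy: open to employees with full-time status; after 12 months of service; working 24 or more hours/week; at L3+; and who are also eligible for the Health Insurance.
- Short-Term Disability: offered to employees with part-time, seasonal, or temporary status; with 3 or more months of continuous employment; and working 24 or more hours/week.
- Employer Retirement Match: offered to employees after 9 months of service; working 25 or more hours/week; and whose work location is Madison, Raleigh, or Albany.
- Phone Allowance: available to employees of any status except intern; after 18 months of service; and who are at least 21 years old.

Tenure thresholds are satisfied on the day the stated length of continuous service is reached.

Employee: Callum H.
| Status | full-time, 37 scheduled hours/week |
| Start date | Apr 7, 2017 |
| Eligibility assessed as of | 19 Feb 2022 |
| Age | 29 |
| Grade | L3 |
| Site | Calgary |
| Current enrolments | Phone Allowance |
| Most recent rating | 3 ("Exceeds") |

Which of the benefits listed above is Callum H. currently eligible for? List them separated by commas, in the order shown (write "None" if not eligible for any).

Service from Apr 7, 2017 to 19 Feb 2022: 1779 days.
Health Insurance — status full-time ✗ (requires temporary) → not eligible.
Dental Plan — status full-time ✓ (not excluded); grade L3 ≥ L2 ✓; age 29 ≥ 25 ✓; not eligible for Health Insurance ✗ → not eligible.
Transit Subsidy — status full-time ✓; service 1779 days ≥ 12 months (≈360 days) ✓; 37 hrs/wk ≥ 24 ✓; grade L3 ≥ L3 ✓; not eligible for Health Insurance ✗ → not eligible.
Short-Term Disability — status full-time ✗ (requires part-time, seasonal, or temporary) → not eligible.
Employer Retirement Match — service 1779 days ≥ 9 months (≈270 days) ✓; 37 hrs/wk ≥ 25 ✓; site Calgary ✗ (not Madison, Raleigh, or Albany) → not eligible.
Phone Allowance — status full-time ✓ (not excluded); service 1779 days ≥ 18 months (≈540 days) ✓; age 29 ≥ 21 ✓ → eligible.

Phone Allowance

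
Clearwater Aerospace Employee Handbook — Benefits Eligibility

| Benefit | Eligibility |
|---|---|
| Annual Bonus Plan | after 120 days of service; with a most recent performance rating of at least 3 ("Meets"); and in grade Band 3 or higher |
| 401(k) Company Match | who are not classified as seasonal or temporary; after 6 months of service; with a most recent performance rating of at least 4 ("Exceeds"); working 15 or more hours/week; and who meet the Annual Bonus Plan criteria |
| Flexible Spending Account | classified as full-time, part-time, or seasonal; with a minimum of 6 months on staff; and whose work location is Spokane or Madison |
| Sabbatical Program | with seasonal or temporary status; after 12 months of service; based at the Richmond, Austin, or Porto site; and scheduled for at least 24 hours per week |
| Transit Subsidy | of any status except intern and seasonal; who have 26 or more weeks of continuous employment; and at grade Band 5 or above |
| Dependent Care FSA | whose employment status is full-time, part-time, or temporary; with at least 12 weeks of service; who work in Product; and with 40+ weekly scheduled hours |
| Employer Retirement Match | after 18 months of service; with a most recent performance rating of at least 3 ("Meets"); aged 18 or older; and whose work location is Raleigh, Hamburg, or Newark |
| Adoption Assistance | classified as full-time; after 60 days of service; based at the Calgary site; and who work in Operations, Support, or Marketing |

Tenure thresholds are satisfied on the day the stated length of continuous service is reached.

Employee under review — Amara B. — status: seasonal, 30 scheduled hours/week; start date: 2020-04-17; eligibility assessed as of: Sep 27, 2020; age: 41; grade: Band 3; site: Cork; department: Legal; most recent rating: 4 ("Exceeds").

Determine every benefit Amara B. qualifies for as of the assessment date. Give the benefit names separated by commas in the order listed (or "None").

Annual Bonus Plan

Service from 2020-04-17 to Sep 27, 2020: 163 days.
Annual Bonus Plan — service 163 days ≥ 120 days ✓; rating 4 ≥ 3 ✓; grade Band 3 ≥ Band 3 ✓ → eligible.
401(k) Company Match — status seasonal ✗ (excluded) → not eligible.
Flexible Spending Account — status seasonal ✓; service 163 days < 6 months (≈180 days) ✗ → not eligible.
Sabbatical Program — status seasonal ✓; service 163 days < 12 months (≈360 days) ✗ → not eligible.
Transit Subsidy — status seasonal ✗ (excluded) → not eligible.
Dependent Care FSA — status seasonal ✗ (requires full-time, part-time, or temporary) → not eligible.
Employer Retirement Match — service 163 days < 18 months (≈540 days) ✗ → not eligible.
Adoption Assistance — status seasonal ✗ (requires full-time) → not eligible.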